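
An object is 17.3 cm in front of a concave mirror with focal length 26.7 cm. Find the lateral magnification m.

1/d_i = 1/f − 1/d_o = 1/(26.70) − 1/(17.3) = -0.02035, so d_i = -49.14 cm.
m = −d_i/d_o = −(-49.14)/(17.3) = +2.84.
The image is virtual, upright and enlarged, behind the mirror.

m = +2.84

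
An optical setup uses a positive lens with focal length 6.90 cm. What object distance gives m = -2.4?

9.78 cm

m = −d_i/d_o ⇒ d_i = −m·d_o.
1/f = 1/d_o + 1/d_i = 1/d_o − 1/(m·d_o) = (1 − 1/m)/d_o, so d_o = f(1 − 1/m) = (6.900)(1 − 1/(-2.4)) = 9.78 cm.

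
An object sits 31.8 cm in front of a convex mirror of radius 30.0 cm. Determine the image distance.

f = R/2 = 30.0/2 = 15.00 cm; for a convex mirror, f = -15.00 cm.
Mirror equation: 1/q = 1/f − 1/p = 1/(-15.00) − 1/(31.8) = -0.06667 − 0.03145 = -0.09811, so q = -10.2 cm.
The image is virtual, upright and reduced, behind the mirror.

10.2 cm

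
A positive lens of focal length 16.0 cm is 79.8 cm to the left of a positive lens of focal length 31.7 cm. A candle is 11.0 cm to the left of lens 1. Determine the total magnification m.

Lens 1: 1/d_i1 = 1/(16.0) − 1/(11.0) = -0.02841, so d_i1 = -35.20 cm; m₁ = −d_i1/d_o1 = +3.200.
d_o2 = 79.8 − (-35.20) = 115.0 cm.
Lens 2: 1/d_i2 = 1/(31.7) − 1/(115.0) = 0.02285, so d_i2 = 43.76 cm; m₂ = −d_i2/d_o2 = -0.3806.
m = m₁·m₂ = (+3.200)(-0.3806) = -1.22.

m = -1.22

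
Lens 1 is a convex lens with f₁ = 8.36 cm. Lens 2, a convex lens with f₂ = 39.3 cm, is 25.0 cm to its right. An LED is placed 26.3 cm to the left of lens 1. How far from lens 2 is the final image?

Lens 1: 1/d_i1 = 1/f₁ − 1/d_o1 = 1/(8.36) − 1/(26.3) = 0.08159, so d_i1 = 12.26 cm.
The intermediate image is 12.26 cm to the right of lens 1, which is 25.0 − (12.26) = 12.74 cm to the left of lens 2, so d_o2 = +12.74 cm.
Lens 2: 1/d_i2 = 1/f₂ − 1/d_o2 = 1/(39.3) − 1/(12.74) = -0.05305, so d_i2 = -18.9 cm.
The final image is virtual, 18.9 cm to the left of lens 2 (overall magnification ≈ -0.69).

18.9 cm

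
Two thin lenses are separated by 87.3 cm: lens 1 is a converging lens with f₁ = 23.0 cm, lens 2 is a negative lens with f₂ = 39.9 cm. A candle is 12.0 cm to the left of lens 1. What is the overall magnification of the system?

m = +0.548

Lens 1: 1/d_i1 = 1/(23.0) − 1/(12.0) = -0.03986, so d_i1 = -25.09 cm; m₁ = −d_i1/d_o1 = +2.091.
d_o2 = 87.3 − (-25.09) = 112.4 cm.
f₂ = −39.9 cm (diverging).
Lens 2: 1/d_i2 = 1/(-39.9) − 1/(112.4) = -0.03396, so d_i2 = -29.45 cm; m₂ = −d_i2/d_o2 = +0.2620.
m = m₁·m₂ = (+2.091)(+0.2620) = +0.548.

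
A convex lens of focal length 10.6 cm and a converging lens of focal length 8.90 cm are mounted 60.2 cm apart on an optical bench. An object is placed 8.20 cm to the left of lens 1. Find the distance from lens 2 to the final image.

9.81 cm

Lens 1: 1/d_i1 = 1/f₁ − 1/d_o1 = 1/(10.6) − 1/(8.20) = -0.02761, so d_i1 = -36.22 cm.
The intermediate image is 36.22 cm to the left of lens 1 (virtual), which is 60.2 − (-36.22) = 96.42 cm to the left of lens 2, so d_o2 = +96.42 cm.
Lens 2: 1/d_i2 = 1/f₂ − 1/d_o2 = 1/(8.90) − 1/(96.42) = 0.1020, so d_i2 = 9.81 cm.
The final image is real, 9.81 cm to the right of lens 2 (overall magnification ≈ -0.45).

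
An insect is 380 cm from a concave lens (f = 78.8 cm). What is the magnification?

For a concave lens, f = -78.8 cm.
1/d_i = 1/f − 1/d_o = 1/(-78.80) − 1/(380) = -0.01532, so d_i = -65.27 cm.
m = −d_i/d_o = −(-65.27)/(380) = +0.172.
The image is virtual, upright and reduced, on the same side as the object.

m = +0.172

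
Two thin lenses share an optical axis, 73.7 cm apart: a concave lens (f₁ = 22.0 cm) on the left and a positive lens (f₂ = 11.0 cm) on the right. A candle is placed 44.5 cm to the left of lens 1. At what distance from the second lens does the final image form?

12.6 cm

Lens 1 is diverging, so f₁ = −22.0 cm.
Lens 1: 1/d_i1 = 1/f₁ − 1/d_o1 = 1/(-22.0) − 1/(44.5) = -0.06793, so d_i1 = -14.72 cm.
The intermediate image is 14.72 cm to the left of lens 1 (virtual), which is 73.7 − (-14.72) = 88.42 cm to the left of lens 2, so d_o2 = +88.42 cm.
Lens 2: 1/d_i2 = 1/f₂ − 1/d_o2 = 1/(11.0) − 1/(88.42) = 0.07960, so d_i2 = 12.6 cm.
The final image is real, 12.6 cm to the right of lens 2 (overall magnification ≈ -0.047).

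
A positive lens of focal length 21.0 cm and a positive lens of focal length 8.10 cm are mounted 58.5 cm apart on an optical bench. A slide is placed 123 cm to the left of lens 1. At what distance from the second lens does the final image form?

10.7 cm

Lens 1: 1/d_i1 = 1/f₁ − 1/d_o1 = 1/(21.0) − 1/(123) = 0.03949, so d_i1 = 25.32 cm.
The intermediate image is 25.32 cm to the right of lens 1, which is 58.5 − (25.32) = 33.18 cm to the left of lens 2, so d_o2 = +33.18 cm.
Lens 2: 1/d_i2 = 1/f₂ − 1/d_o2 = 1/(8.10) − 1/(33.18) = 0.09332, so d_i2 = 10.7 cm.
The final image is real, 10.7 cm to the right of lens 2 (overall magnification ≈ 0.067).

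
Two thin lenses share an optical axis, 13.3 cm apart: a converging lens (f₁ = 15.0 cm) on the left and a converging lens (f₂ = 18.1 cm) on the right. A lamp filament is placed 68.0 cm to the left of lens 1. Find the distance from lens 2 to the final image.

4.48 cm

Lens 1: 1/d_i1 = 1/f₁ − 1/d_o1 = 1/(15.0) − 1/(68.0) = 0.05196, so d_i1 = 19.25 cm.
The intermediate image is 19.25 cm to the right of lens 1, which lies 5.950 cm to the right of lens 2 — a virtual object — so d_o2 = −5.950 cm.
Lens 2: 1/d_i2 = 1/f₂ − 1/d_o2 = 1/(18.1) − 1/(-5.950) = 0.2233, so d_i2 = 4.48 cm.
The final image is real, 4.48 cm to the right of lens 2 (overall magnification ≈ -0.21).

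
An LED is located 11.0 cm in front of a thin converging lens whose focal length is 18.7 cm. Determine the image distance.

Lens equation: 1/s_i = 1/f − 1/s_o = 1/(18.70) − 1/(11.0) = 0.05348 − 0.09091 = -0.03743, so s_i = -26.7 cm.
The image is virtual, upright and enlarged, on the same side as the object.

26.7 cm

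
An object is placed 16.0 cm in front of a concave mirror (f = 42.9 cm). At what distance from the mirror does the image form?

Mirror equation: 1/q = 1/f − 1/p = 1/(42.90) − 1/(16.0) = 0.02331 − 0.06250 = -0.03919, so q = -25.5 cm.
The image is virtual, upright and enlarged, behind the mirror.

25.5 cm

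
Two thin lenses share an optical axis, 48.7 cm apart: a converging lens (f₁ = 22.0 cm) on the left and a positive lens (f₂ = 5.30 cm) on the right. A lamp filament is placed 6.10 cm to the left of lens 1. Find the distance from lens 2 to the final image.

5.84 cm

Lens 1: 1/d_i1 = 1/f₁ − 1/d_o1 = 1/(22.0) − 1/(6.10) = -0.1185, so d_i1 = -8.440 cm.
The intermediate image is 8.440 cm to the left of lens 1 (virtual), which is 48.7 − (-8.440) = 57.14 cm to the left of lens 2, so d_o2 = +57.14 cm.
Lens 2: 1/d_i2 = 1/f₂ − 1/d_o2 = 1/(5.30) − 1/(57.14) = 0.1712, so d_i2 = 5.84 cm.
The final image is real, 5.84 cm to the right of lens 2 (overall magnification ≈ -0.14).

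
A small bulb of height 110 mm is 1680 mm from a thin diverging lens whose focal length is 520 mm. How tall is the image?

26.0 mm

For a diverging lens, f = -520 mm.
1/d_i = 1/f − 1/d_o = 1/(-520.0) − 1/(1680) = -0.002518, so d_i = -397.1 mm.
m = −d_i/d_o = +0.2364.
|h_i| = |m|·h_o = 0.2364 × 110 = 26.0 mm. The image is virtual, upright and reduced, on the same side as the object.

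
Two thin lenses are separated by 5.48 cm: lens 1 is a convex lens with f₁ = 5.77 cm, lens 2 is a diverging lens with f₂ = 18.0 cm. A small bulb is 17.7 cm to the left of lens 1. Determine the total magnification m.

Lens 1: 1/d_i1 = 1/(5.77) − 1/(17.7) = 0.1168, so d_i1 = 8.561 cm; m₁ = −d_i1/d_o1 = -0.4837.
d_o2 = 5.48 − (8.561) = -3.081 cm (virtual object).
f₂ = −18.0 cm (diverging).
Lens 2: 1/d_i2 = 1/(-18.0) − 1/(-3.081) = 0.2690, so d_i2 = 3.717 cm; m₂ = −d_i2/d_o2 = +1.207.
m = m₁·m₂ = (-0.4837)(+1.207) = -0.584.

m = -0.584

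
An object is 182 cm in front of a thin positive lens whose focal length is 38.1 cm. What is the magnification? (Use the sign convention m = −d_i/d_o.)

1/d_i = 1/f − 1/d_o = 1/(38.10) − 1/(182) = 0.02075, so d_i = 48.19 cm.
m = −d_i/d_o = −(48.19)/(182) = -0.265.
The image is real, inverted and reduced, on the far side of the lens.

m = -0.265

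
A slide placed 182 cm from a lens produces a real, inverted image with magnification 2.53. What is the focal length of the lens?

m = −d_i/d_o ⇒ d_i = −m·d_o = −(-2.53)·(182) = 460.5 cm.
1/f = 1/d_o + 1/d_i = 1/(182) + 1/(460.5) = 0.007666, so f = 130 cm.
Since f is positive, the lens is converging.

f = 130 cm (converging)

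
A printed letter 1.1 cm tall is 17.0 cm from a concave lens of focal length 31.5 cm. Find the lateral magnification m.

m = +0.649

For a concave lens, f = -31.5 cm.
1/d_i = 1/f − 1/d_o = 1/(-31.50) − 1/(17.0) = -0.09057, so d_i = -11.04 cm.
m = −d_i/d_o = −(-11.04)/(17.0) = +0.649.
The image is virtual, upright and reduced, on the same side as the object.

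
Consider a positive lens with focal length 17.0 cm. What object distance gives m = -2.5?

23.8 cm

m = −d_i/d_o ⇒ d_i = −m·d_o.
1/f = 1/d_o + 1/d_i = 1/d_o − 1/(m·d_o) = (1 − 1/m)/d_o, so d_o = f(1 − 1/m) = (17.00)(1 − 1/(-2.5)) = 23.8 cm.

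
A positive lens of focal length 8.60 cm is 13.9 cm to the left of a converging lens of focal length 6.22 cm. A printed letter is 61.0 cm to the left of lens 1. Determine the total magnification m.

m = -0.438

Lens 1: 1/d_i1 = 1/(8.60) − 1/(61.0) = 0.09989, so d_i1 = 10.01 cm; m₁ = −d_i1/d_o1 = -0.1641.
d_o2 = 13.9 − (10.01) = 3.890 cm.
Lens 2: 1/d_i2 = 1/(6.22) − 1/(3.890) = -0.09630, so d_i2 = -10.38 cm; m₂ = −d_i2/d_o2 = +2.670.
m = m₁·m₂ = (-0.1641)(+2.670) = -0.438.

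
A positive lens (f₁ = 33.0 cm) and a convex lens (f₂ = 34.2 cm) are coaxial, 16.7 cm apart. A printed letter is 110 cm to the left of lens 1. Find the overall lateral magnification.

Lens 1: 1/d_i1 = 1/(33.0) − 1/(110) = 0.02121, so d_i1 = 47.14 cm; m₁ = −d_i1/d_o1 = -0.4285.
d_o2 = 16.7 − (47.14) = -30.44 cm (virtual object).
Lens 2: 1/d_i2 = 1/(34.2) − 1/(-30.44) = 0.06209, so d_i2 = 16.11 cm; m₂ = −d_i2/d_o2 = +0.5291.
m = m₁·m₂ = (-0.4285)(+0.5291) = -0.227.

m = -0.227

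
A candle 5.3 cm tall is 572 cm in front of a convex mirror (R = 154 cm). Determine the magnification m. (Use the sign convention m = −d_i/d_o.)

f = R/2 = 154/2 = 77.00 cm; for a convex mirror, f = -77.00 cm.
1/d_i = 1/f − 1/d_o = 1/(-77.00) − 1/(572) = -0.01474, so d_i = -67.86 cm.
m = −d_i/d_o = −(-67.86)/(572) = +0.119.
The image is virtual, upright and reduced, behind the mirror.

m = +0.119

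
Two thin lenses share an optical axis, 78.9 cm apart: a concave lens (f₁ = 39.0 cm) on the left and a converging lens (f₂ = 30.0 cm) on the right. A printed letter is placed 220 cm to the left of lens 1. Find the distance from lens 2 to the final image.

41.0 cm

Lens 1 is diverging, so f₁ = −39.0 cm.
Lens 1: 1/d_i1 = 1/f₁ − 1/d_o1 = 1/(-39.0) − 1/(220) = -0.03019, so d_i1 = -33.13 cm.
The intermediate image is 33.13 cm to the left of lens 1 (virtual), which is 78.9 − (-33.13) = 112.0 cm to the left of lens 2, so d_o2 = +112.0 cm.
Lens 2: 1/d_i2 = 1/f₂ − 1/d_o2 = 1/(30.0) − 1/(112.0) = 0.02440, so d_i2 = 41.0 cm.
The final image is real, 41.0 cm to the right of lens 2 (overall magnification ≈ -0.055).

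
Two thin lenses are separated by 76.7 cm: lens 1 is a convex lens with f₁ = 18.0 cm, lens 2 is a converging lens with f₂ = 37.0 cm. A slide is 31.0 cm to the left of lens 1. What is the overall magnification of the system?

Lens 1: 1/d_i1 = 1/(18.0) − 1/(31.0) = 0.02330, so d_i1 = 42.92 cm; m₁ = −d_i1/d_o1 = -1.385.
d_o2 = 76.7 − (42.92) = 33.78 cm.
Lens 2: 1/d_i2 = 1/(37.0) − 1/(33.78) = -0.002576, so d_i2 = -388.2 cm; m₂ = −d_i2/d_o2 = +11.49.
m = m₁·m₂ = (-1.385)(+11.49) = -15.9.

m = -15.9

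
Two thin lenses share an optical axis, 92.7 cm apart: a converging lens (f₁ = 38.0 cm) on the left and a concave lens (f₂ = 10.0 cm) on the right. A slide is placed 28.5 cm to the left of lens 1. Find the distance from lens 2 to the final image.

9.54 cm

Lens 1: 1/d_i1 = 1/f₁ − 1/d_o1 = 1/(38.0) − 1/(28.5) = -0.008772, so d_i1 = -114.0 cm.
The intermediate image is 114.0 cm to the left of lens 1 (virtual), which is 92.7 − (-114.0) = 206.7 cm to the left of lens 2, so d_o2 = +206.7 cm.
Lens 2 is diverging, so f₂ = −10.0 cm.
Lens 2: 1/d_i2 = 1/f₂ − 1/d_o2 = 1/(-10.0) − 1/(206.7) = -0.1048, so d_i2 = -9.54 cm.
The final image is virtual, 9.54 cm to the left of lens 2 (overall magnification ≈ 0.18).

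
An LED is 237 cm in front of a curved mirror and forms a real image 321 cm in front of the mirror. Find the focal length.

Real image ⇒ d_i = +321 cm.
1/f = 1/d_o + 1/d_i = 1/(237) + 1/(321) = 0.007335, so f = 136 cm.
Since f is positive, the curved mirror is concave.

f = 136 cm (concave)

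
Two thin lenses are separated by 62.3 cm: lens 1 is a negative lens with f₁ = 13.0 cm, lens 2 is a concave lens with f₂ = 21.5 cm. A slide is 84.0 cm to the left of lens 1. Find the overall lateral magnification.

f₁ = −13.0 cm (diverging).
Lens 1: 1/d_i1 = 1/(-13.0) − 1/(84.0) = -0.08883, so d_i1 = -11.26 cm; m₁ = −d_i1/d_o1 = +0.1340.
d_o2 = 62.3 − (-11.26) = 73.56 cm.
f₂ = −21.5 cm (diverging).
Lens 2: 1/d_i2 = 1/(-21.5) − 1/(73.56) = -0.06011, so d_i2 = -16.64 cm; m₂ = −d_i2/d_o2 = +0.2262.
m = m₁·m₂ = (+0.1340)(+0.2262) = +0.0303.

m = +0.0303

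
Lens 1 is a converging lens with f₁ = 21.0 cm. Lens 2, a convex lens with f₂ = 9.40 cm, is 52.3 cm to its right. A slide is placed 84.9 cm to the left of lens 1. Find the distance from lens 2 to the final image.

Lens 1: 1/d_i1 = 1/f₁ − 1/d_o1 = 1/(21.0) − 1/(84.9) = 0.03584, so d_i1 = 27.90 cm.
The intermediate image is 27.90 cm to the right of lens 1, which is 52.3 − (27.90) = 24.40 cm to the left of lens 2, so d_o2 = +24.40 cm.
Lens 2: 1/d_i2 = 1/f₂ − 1/d_o2 = 1/(9.40) − 1/(24.40) = 0.06540, so d_i2 = 15.3 cm.
The final image is real, 15.3 cm to the right of lens 2 (overall magnification ≈ 0.21).

15.3 cm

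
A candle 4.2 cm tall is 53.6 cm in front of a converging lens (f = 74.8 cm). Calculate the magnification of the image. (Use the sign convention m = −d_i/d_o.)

1/d_i = 1/f − 1/d_o = 1/(74.80) − 1/(53.6) = -0.005288, so d_i = -189.1 cm.
m = −d_i/d_o = −(-189.1)/(53.6) = +3.53.
The image is virtual, upright and enlarged, on the same side as the object.

m = +3.53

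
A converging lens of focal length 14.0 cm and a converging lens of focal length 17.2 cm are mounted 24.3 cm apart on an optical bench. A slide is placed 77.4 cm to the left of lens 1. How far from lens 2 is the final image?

Lens 1: 1/d_i1 = 1/f₁ − 1/d_o1 = 1/(14.0) − 1/(77.4) = 0.05851, so d_i1 = 17.09 cm.
The intermediate image is 17.09 cm to the right of lens 1, which is 24.3 − (17.09) = 7.210 cm to the left of lens 2, so d_o2 = +7.210 cm.
Lens 2: 1/d_i2 = 1/f₂ − 1/d_o2 = 1/(17.2) − 1/(7.210) = -0.08056, so d_i2 = -12.4 cm.
The final image is virtual, 12.4 cm to the left of lens 2 (overall magnification ≈ -0.38).

12.4 cm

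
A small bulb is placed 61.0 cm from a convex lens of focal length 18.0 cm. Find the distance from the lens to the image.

25.5 cm

Lens equation: 1/s_i = 1/f − 1/s_o = 1/(18.00) − 1/(61.0) = 0.05556 − 0.01639 = 0.03916, so s_i = 25.5 cm.
The image is real, inverted and reduced, on the far side of the lens.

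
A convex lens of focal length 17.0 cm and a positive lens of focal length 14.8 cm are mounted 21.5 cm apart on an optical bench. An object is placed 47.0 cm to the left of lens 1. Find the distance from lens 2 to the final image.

Lens 1: 1/d_i1 = 1/f₁ − 1/d_o1 = 1/(17.0) − 1/(47.0) = 0.03755, so d_i1 = 26.63 cm.
The intermediate image is 26.63 cm to the right of lens 1, which lies 5.130 cm to the right of lens 2 — a virtual object — so d_o2 = −5.130 cm.
Lens 2: 1/d_i2 = 1/f₂ − 1/d_o2 = 1/(14.8) − 1/(-5.130) = 0.2625, so d_i2 = 3.81 cm.
The final image is real, 3.81 cm to the right of lens 2 (overall magnification ≈ -0.42).

3.81 cm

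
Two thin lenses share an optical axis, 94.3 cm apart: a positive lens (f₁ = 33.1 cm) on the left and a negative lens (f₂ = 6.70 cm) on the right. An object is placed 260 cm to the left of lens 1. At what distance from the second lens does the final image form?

Lens 1: 1/d_i1 = 1/f₁ − 1/d_o1 = 1/(33.1) − 1/(260) = 0.02637, so d_i1 = 37.93 cm.
The intermediate image is 37.93 cm to the right of lens 1, which is 94.3 − (37.93) = 56.37 cm to the left of lens 2, so d_o2 = +56.37 cm.
Lens 2 is diverging, so f₂ = −6.70 cm.
Lens 2: 1/d_i2 = 1/f₂ − 1/d_o2 = 1/(-6.70) − 1/(56.37) = -0.1670, so d_i2 = -5.99 cm.
The final image is virtual, 5.99 cm to the left of lens 2 (overall magnification ≈ -0.015).

5.99 cm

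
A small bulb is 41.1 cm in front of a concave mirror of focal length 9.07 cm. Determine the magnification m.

m = -0.283

1/d_i = 1/f − 1/d_o = 1/(9.070) − 1/(41.1) = 0.08592, so d_i = 11.64 cm.
m = −d_i/d_o = −(11.64)/(41.1) = -0.283.
The image is real, inverted and reduced, in front of the mirror.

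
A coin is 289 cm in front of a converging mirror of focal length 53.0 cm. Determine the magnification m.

1/d_i = 1/f − 1/d_o = 1/(53.00) − 1/(289) = 0.01541, so d_i = 64.90 cm.
m = −d_i/d_o = −(64.90)/(289) = -0.225.
The image is real, inverted and reduced, in front of the mirror.

m = -0.225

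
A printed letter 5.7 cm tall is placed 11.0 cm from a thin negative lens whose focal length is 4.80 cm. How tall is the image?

For a negative lens, f = -4.80 cm.
1/d_i = 1/f − 1/d_o = 1/(-4.800) − 1/(11.0) = -0.2992, so d_i = -3.342 cm.
m = −d_i/d_o = +0.3038.
|h_i| = |m|·h_o = 0.3038 × 5.7 = 1.73 cm. The image is virtual, upright and reduced, on the same side as the object.

1.73 cm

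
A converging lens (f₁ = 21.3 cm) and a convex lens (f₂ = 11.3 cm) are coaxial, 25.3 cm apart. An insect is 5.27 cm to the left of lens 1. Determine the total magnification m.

m = -0.715

Lens 1: 1/d_i1 = 1/(21.3) − 1/(5.27) = -0.1428, so d_i1 = -7.003 cm; m₁ = −d_i1/d_o1 = +1.329.
d_o2 = 25.3 − (-7.003) = 32.30 cm.
Lens 2: 1/d_i2 = 1/(11.3) − 1/(32.30) = 0.05754, so d_i2 = 17.38 cm; m₂ = −d_i2/d_o2 = -0.5381.
m = m₁·m₂ = (+1.329)(-0.5381) = -0.715.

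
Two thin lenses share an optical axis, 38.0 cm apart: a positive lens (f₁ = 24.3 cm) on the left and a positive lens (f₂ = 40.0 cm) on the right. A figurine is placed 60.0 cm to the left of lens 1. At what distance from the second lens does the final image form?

2.65 cm

Lens 1: 1/d_i1 = 1/f₁ − 1/d_o1 = 1/(24.3) − 1/(60.0) = 0.02449, so d_i1 = 40.84 cm.
The intermediate image is 40.84 cm to the right of lens 1, which lies 2.840 cm to the right of lens 2 — a virtual object — so d_o2 = −2.840 cm.
Lens 2: 1/d_i2 = 1/f₂ − 1/d_o2 = 1/(40.0) − 1/(-2.840) = 0.3771, so d_i2 = 2.65 cm.
The final image is real, 2.65 cm to the right of lens 2 (overall magnification ≈ -0.64).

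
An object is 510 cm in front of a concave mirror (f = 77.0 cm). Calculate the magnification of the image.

m = -0.178

1/d_i = 1/f − 1/d_o = 1/(77.00) − 1/(510) = 0.01103, so d_i = 90.69 cm.
m = −d_i/d_o = −(90.69)/(510) = -0.178.
The image is real, inverted and reduced, in front of the mirror.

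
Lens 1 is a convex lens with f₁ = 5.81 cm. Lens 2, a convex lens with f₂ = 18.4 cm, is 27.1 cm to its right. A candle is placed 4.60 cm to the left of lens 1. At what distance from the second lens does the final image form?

Lens 1: 1/d_i1 = 1/f₁ − 1/d_o1 = 1/(5.81) − 1/(4.60) = -0.04527, so d_i1 = -22.09 cm.
The intermediate image is 22.09 cm to the left of lens 1 (virtual), which is 27.1 − (-22.09) = 49.19 cm to the left of lens 2, so d_o2 = +49.19 cm.
Lens 2: 1/d_i2 = 1/f₂ − 1/d_o2 = 1/(18.4) − 1/(49.19) = 0.03402, so d_i2 = 29.4 cm.
The final image is real, 29.4 cm to the right of lens 2 (overall magnification ≈ -2.9).

29.4 cm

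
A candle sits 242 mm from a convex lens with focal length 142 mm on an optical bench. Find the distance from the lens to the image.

344 mm

Thin-lens equation: 1/q = 1/f − 1/p = 1/(142.0) − 1/(242) = 0.007042 − 0.004132 = 0.002910, so q = 344 mm.
The image is real, inverted and enlarged, on the far side of the lens.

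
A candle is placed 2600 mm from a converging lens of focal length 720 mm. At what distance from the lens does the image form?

Thin-lens equation: 1/q = 1/f − 1/p = 1/(720.0) − 1/(2600) = 0.001389 − 0.0003846 = 0.001004, so q = 996 mm.
The image is real, inverted and reduced, on the far side of the lens.

996 mm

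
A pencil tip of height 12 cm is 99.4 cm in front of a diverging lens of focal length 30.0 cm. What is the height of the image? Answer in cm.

For a diverging lens, f = -30.0 cm.
1/d_i = 1/f − 1/d_o = 1/(-30.00) − 1/(99.4) = -0.04339, so d_i = -23.04 cm.
m = −d_i/d_o = +0.2318.
|h_i| = |m|·h_o = 0.2318 × 12 = 2.78 cm. The image is virtual, upright and reduced, on the same side as the object.

2.78 cm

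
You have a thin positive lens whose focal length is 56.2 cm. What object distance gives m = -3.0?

74.9 cm

m = −d_i/d_o ⇒ d_i = −m·d_o.
1/f = 1/d_o + 1/d_i = 1/d_o − 1/(m·d_o) = (1 − 1/m)/d_o, so d_o = f(1 − 1/m) = (56.20)(1 − 1/(-3.0)) = 74.9 cm.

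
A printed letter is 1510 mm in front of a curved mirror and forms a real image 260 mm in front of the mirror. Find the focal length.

f = 222 mm (concave)

Real image ⇒ d_i = +260 mm.
1/f = 1/d_o + 1/d_i = 1/(1510) + 1/(260) = 0.004508, so f = 222 mm.
Since f is positive, the curved mirror is concave.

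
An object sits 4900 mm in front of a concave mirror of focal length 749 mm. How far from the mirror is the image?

884 mm

Mirror equation: 1/d_i = 1/f − 1/d_o = 1/(749.0) − 1/(4900) = 0.001335 − 0.0002041 = 0.001131, so d_i = 884 mm.
The image is real, inverted and reduced, in front of the mirror.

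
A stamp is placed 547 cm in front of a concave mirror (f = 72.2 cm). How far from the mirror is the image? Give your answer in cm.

Mirror equation: 1/d_i = 1/f − 1/d_o = 1/(72.20) − 1/(547) = 0.01385 − 0.001828 = 0.01202, so d_i = 83.2 cm.
The image is real, inverted and reduced, in front of the mirror.

83.2 cm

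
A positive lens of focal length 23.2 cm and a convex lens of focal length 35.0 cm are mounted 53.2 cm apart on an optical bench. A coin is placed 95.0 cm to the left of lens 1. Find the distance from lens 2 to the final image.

63.0 cm

Lens 1: 1/d_i1 = 1/f₁ − 1/d_o1 = 1/(23.2) − 1/(95.0) = 0.03258, so d_i1 = 30.70 cm.
The intermediate image is 30.70 cm to the right of lens 1, which is 53.2 − (30.70) = 22.50 cm to the left of lens 2, so d_o2 = +22.50 cm.
Lens 2: 1/d_i2 = 1/f₂ − 1/d_o2 = 1/(35.0) − 1/(22.50) = -0.01587, so d_i2 = -63.0 cm.
The final image is virtual, 63.0 cm to the left of lens 2 (overall magnification ≈ -0.90).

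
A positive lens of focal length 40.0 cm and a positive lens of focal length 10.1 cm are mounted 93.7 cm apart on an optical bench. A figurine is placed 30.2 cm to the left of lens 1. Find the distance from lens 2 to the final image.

Lens 1: 1/d_i1 = 1/f₁ − 1/d_o1 = 1/(40.0) − 1/(30.2) = -0.008113, so d_i1 = -123.3 cm.
The intermediate image is 123.3 cm to the left of lens 1 (virtual), which is 93.7 − (-123.3) = 217.0 cm to the left of lens 2, so d_o2 = +217.0 cm.
Lens 2: 1/d_i2 = 1/f₂ − 1/d_o2 = 1/(10.1) − 1/(217.0) = 0.09440, so d_i2 = 10.6 cm.
The final image is real, 10.6 cm to the right of lens 2 (overall magnification ≈ -0.20).

10.6 cm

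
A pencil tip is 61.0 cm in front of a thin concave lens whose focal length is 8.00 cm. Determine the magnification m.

m = +0.116

For a concave lens, f = -8.00 cm.
1/d_i = 1/f − 1/d_o = 1/(-8.000) − 1/(61.0) = -0.1414, so d_i = -7.072 cm.
m = −d_i/d_o = −(-7.072)/(61.0) = +0.116.
The image is virtual, upright and reduced, on the same side as the object.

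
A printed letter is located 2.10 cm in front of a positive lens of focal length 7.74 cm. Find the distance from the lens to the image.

Thin-lens equation: 1/v = 1/f − 1/u = 1/(7.740) − 1/(2.10) = 0.1292 − 0.4762 = -0.3470, so v = -2.88 cm.
The image is virtual, upright and enlarged, on the same side as the object.

2.88 cm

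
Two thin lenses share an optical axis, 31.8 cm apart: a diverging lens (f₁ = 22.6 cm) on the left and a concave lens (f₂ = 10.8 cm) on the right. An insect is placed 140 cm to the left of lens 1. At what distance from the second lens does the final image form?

8.92 cm

Lens 1 is diverging, so f₁ = −22.6 cm.
Lens 1: 1/d_i1 = 1/f₁ − 1/d_o1 = 1/(-22.6) − 1/(140) = -0.05139, so d_i1 = -19.46 cm.
The intermediate image is 19.46 cm to the left of lens 1 (virtual), which is 31.8 − (-19.46) = 51.26 cm to the left of lens 2, so d_o2 = +51.26 cm.
Lens 2 is diverging, so f₂ = −10.8 cm.
Lens 2: 1/d_i2 = 1/f₂ − 1/d_o2 = 1/(-10.8) − 1/(51.26) = -0.1121, so d_i2 = -8.92 cm.
The final image is virtual, 8.92 cm to the left of lens 2 (overall magnification ≈ 0.024).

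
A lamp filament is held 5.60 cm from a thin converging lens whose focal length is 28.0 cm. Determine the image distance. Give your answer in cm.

Thin-lens equation: 1/v = 1/f − 1/u = 1/(28.00) − 1/(5.60) = 0.03571 − 0.1786 = -0.1429, so v = -7.00 cm.
The image is virtual, upright and enlarged, on the same side as the object.

7.00 cm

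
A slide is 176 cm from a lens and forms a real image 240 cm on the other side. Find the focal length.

Real image ⇒ d_i = +240 cm.
1/f = 1/d_o + 1/d_i = 1/(176) + 1/(240) = 0.009848, so f = 102 cm.
Since f is positive, the lens is converging.

f = 102 cm (converging)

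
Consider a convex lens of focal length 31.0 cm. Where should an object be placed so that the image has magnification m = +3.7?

m = −d_i/d_o ⇒ d_i = −m·d_o.
1/f = 1/d_o + 1/d_i = 1/d_o − 1/(m·d_o) = (1 − 1/m)/d_o, so d_o = f(1 − 1/m) = (31.00)(1 − 1/(+3.7)) = 22.6 cm.

22.6 cm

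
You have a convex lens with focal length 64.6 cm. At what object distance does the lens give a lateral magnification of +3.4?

45.6 cm

m = −d_i/d_o ⇒ d_i = −m·d_o.
1/f = 1/d_o + 1/d_i = 1/d_o − 1/(m·d_o) = (1 − 1/m)/d_o, so d_o = f(1 − 1/m) = (64.60)(1 − 1/(+3.4)) = 45.6 cm.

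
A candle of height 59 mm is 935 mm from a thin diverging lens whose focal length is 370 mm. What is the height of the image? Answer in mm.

For a diverging lens, f = -370 mm.
1/d_i = 1/f − 1/d_o = 1/(-370.0) − 1/(935) = -0.003772, so d_i = -265.1 mm.
m = −d_i/d_o = +0.2835.
|h_i| = |m|·h_o = 0.2835 × 59 = 16.7 mm. The image is virtual, upright and reduced, on the same side as the object.

16.7 mm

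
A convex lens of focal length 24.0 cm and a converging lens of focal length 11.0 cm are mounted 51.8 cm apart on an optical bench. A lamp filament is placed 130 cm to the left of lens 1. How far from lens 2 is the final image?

21.6 cm

Lens 1: 1/d_i1 = 1/f₁ − 1/d_o1 = 1/(24.0) − 1/(130) = 0.03397, so d_i1 = 29.43 cm.
The intermediate image is 29.43 cm to the right of lens 1, which is 51.8 − (29.43) = 22.37 cm to the left of lens 2, so d_o2 = +22.37 cm.
Lens 2: 1/d_i2 = 1/f₂ − 1/d_o2 = 1/(11.0) − 1/(22.37) = 0.04621, so d_i2 = 21.6 cm.
The final image is real, 21.6 cm to the right of lens 2 (overall magnification ≈ 0.22).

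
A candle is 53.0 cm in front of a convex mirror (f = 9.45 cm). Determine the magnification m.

m = +0.151

For a convex mirror, f = -9.45 cm.
1/d_i = 1/f − 1/d_o = 1/(-9.450) − 1/(53.0) = -0.1247, so d_i = -8.020 cm.
m = −d_i/d_o = −(-8.020)/(53.0) = +0.151.
The image is virtual, upright and reduced, behind the mirror.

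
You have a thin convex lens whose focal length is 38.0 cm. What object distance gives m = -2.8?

51.6 cm

m = −d_i/d_o ⇒ d_i = −m·d_o.
1/f = 1/d_o + 1/d_i = 1/d_o − 1/(m·d_o) = (1 − 1/m)/d_o, so d_o = f(1 − 1/m) = (38.00)(1 − 1/(-2.8)) = 51.6 cm.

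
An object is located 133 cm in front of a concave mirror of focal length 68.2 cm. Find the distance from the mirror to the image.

Mirror equation: 1/d_i = 1/f − 1/d_o = 1/(68.20) − 1/(133) = 0.01466 − 0.007519 = 0.007144, so d_i = 140 cm.
The image is real, inverted and enlarged, in front of the mirror.

140 cm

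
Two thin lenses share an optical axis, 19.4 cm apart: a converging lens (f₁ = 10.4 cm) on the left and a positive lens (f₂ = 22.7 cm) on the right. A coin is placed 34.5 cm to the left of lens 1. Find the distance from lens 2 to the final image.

5.63 cm

Lens 1: 1/d_i1 = 1/f₁ − 1/d_o1 = 1/(10.4) − 1/(34.5) = 0.06717, so d_i1 = 14.89 cm.
The intermediate image is 14.89 cm to the right of lens 1, which is 19.4 − (14.89) = 4.510 cm to the left of lens 2, so d_o2 = +4.510 cm.
Lens 2: 1/d_i2 = 1/f₂ − 1/d_o2 = 1/(22.7) − 1/(4.510) = -0.1777, so d_i2 = -5.63 cm.
The final image is virtual, 5.63 cm to the left of lens 2 (overall magnification ≈ -0.54).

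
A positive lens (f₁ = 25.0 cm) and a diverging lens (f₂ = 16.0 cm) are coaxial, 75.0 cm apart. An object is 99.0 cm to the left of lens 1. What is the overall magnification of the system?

m = -0.0939

Lens 1: 1/d_i1 = 1/(25.0) − 1/(99.0) = 0.02990, so d_i1 = 33.45 cm; m₁ = −d_i1/d_o1 = -0.3379.
d_o2 = 75.0 − (33.45) = 41.55 cm.
f₂ = −16.0 cm (diverging).
Lens 2: 1/d_i2 = 1/(-16.0) − 1/(41.55) = -0.08657, so d_i2 = -11.55 cm; m₂ = −d_i2/d_o2 = +0.2780.
m = m₁·m₂ = (-0.3379)(+0.2780) = -0.0939.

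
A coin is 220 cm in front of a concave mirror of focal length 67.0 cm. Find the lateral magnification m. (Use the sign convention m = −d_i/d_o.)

1/d_i = 1/f − 1/d_o = 1/(67.00) − 1/(220) = 0.01038, so d_i = 96.34 cm.
m = −d_i/d_o = −(96.34)/(220) = -0.438.
The image is real, inverted and reduced, in front of the mirror.

m = -0.438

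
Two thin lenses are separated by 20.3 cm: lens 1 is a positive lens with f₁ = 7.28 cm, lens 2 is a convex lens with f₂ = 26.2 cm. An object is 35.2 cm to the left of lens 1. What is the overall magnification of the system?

Lens 1: 1/d_i1 = 1/(7.28) − 1/(35.2) = 0.1090, so d_i1 = 9.178 cm; m₁ = −d_i1/d_o1 = -0.2607.
d_o2 = 20.3 − (9.178) = 11.12 cm.
Lens 2: 1/d_i2 = 1/(26.2) − 1/(11.12) = -0.05176, so d_i2 = -19.32 cm; m₂ = −d_i2/d_o2 = +1.737.
m = m₁·m₂ = (-0.2607)(+1.737) = -0.453.

m = -0.453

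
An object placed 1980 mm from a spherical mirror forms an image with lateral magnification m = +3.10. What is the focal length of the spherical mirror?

f = 2920 mm (concave)

m = −d_i/d_o ⇒ d_i = −m·d_o = −(+3.10)·(1980) = -6138 mm.
1/f = 1/d_o + 1/d_i = 1/(1980) + 1/(-6138) = 0.0003421, so f = 2920 mm.
Since f is positive, the spherical mirror is concave.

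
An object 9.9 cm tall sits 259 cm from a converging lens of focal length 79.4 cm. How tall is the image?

1/d_i = 1/f − 1/d_o = 1/(79.40) − 1/(259) = 0.008733, so d_i = 114.5 cm.
m = −d_i/d_o = -0.4421.
|h_i| = |m|·h_o = 0.4421 × 9.9 = 4.38 cm. The image is real, inverted and reduced, on the far side of the lens.

4.38 cm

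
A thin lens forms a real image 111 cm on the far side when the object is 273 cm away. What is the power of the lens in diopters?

d_i = +111 cm.
1/f = 1/d_o + 1/d_i = 1/(273) + 1/(111) = 0.01267 cm⁻¹.
f = 78.91 cm = 0.7891 m, so P = 1/f = +1.27 D.

P = +1.27 D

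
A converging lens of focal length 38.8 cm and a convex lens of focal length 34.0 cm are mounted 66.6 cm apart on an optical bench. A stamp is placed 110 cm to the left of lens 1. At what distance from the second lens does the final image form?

Lens 1: 1/d_i1 = 1/f₁ − 1/d_o1 = 1/(38.8) − 1/(110) = 0.01668, so d_i1 = 59.94 cm.
The intermediate image is 59.94 cm to the right of lens 1, which is 66.6 − (59.94) = 6.660 cm to the left of lens 2, so d_o2 = +6.660 cm.
Lens 2: 1/d_i2 = 1/f₂ − 1/d_o2 = 1/(34.0) − 1/(6.660) = -0.1207, so d_i2 = -8.28 cm.
The final image is virtual, 8.28 cm to the left of lens 2 (overall magnification ≈ -0.68).

8.28 cm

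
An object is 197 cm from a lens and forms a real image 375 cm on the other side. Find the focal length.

f = 129 cm (converging)

Real image ⇒ d_i = +375 cm.
1/f = 1/d_o + 1/d_i = 1/(197) + 1/(375) = 0.007743, so f = 129 cm.
Since f is positive, the lens is converging.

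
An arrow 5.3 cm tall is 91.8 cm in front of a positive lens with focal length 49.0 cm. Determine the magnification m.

1/d_i = 1/f − 1/d_o = 1/(49.00) − 1/(91.8) = 0.009515, so d_i = 105.1 cm.
m = −d_i/d_o = −(105.1)/(91.8) = -1.14.
The image is real, inverted and enlarged, on the far side of the lens.

m = -1.14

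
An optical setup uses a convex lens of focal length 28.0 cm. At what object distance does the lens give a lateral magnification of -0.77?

64.4 cm

m = −d_i/d_o ⇒ d_i = −m·d_o.
1/f = 1/d_o + 1/d_i = 1/d_o − 1/(m·d_o) = (1 − 1/m)/d_o, so d_o = f(1 − 1/m) = (28.00)(1 − 1/(-0.77)) = 64.4 cm.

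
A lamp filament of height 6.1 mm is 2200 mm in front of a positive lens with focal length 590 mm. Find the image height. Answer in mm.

2.24 mm

1/d_i = 1/f − 1/d_o = 1/(590.0) − 1/(2200) = 0.001240, so d_i = 806.2 mm.
m = −d_i/d_o = -0.3665.
|h_i| = |m|·h_o = 0.3665 × 6.1 = 2.24 mm. The image is real, inverted and reduced, on the far side of the lens.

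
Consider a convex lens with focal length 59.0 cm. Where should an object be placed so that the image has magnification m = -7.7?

66.7 cm

m = −d_i/d_o ⇒ d_i = −m·d_o.
1/f = 1/d_o + 1/d_i = 1/d_o − 1/(m·d_o) = (1 − 1/m)/d_o, so d_o = f(1 − 1/m) = (59.00)(1 − 1/(-7.7)) = 66.7 cm.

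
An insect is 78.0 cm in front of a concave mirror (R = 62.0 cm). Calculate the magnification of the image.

m = -0.660

f = R/2 = 62.0/2 = 31.00 cm.
1/d_i = 1/f − 1/d_o = 1/(31.00) − 1/(78.0) = 0.01944, so d_i = 51.45 cm.
m = −d_i/d_o = −(51.45)/(78.0) = -0.660.
The image is real, inverted and reduced, in front of the mirror.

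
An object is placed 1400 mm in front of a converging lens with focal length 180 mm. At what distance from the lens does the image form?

207 mm

Thin-lens equation: 1/q = 1/f − 1/p = 1/(180.0) − 1/(1400) = 0.005556 − 0.0007143 = 0.004841, so q = 207 mm.
The image is real, inverted and reduced, on the far side of the lens.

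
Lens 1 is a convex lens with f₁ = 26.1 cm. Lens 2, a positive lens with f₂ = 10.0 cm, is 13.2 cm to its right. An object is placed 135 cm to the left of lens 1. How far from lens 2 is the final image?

Lens 1: 1/d_i1 = 1/f₁ − 1/d_o1 = 1/(26.1) − 1/(135) = 0.03091, so d_i1 = 32.36 cm.
The intermediate image is 32.36 cm to the right of lens 1, which lies 19.16 cm to the right of lens 2 — a virtual object — so d_o2 = −19.16 cm.
Lens 2: 1/d_i2 = 1/f₂ − 1/d_o2 = 1/(10.0) − 1/(-19.16) = 0.1522, so d_i2 = 6.57 cm.
The final image is real, 6.57 cm to the right of lens 2 (overall magnification ≈ -0.082).

6.57 cm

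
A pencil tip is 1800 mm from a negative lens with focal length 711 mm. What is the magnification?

For a negative lens, f = -711 mm.
1/d_i = 1/f − 1/d_o = 1/(-711.0) − 1/(1800) = -0.001962, so d_i = -509.7 mm.
m = −d_i/d_o = −(-509.7)/(1800) = +0.283.
The image is virtual, upright and reduced, on the same side as the object.

m = +0.283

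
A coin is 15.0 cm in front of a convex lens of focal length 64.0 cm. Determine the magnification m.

m = +1.31

1/d_i = 1/f − 1/d_o = 1/(64.00) − 1/(15.0) = -0.05104, so d_i = -19.59 cm.
m = −d_i/d_o = −(-19.59)/(15.0) = +1.31.
The image is virtual, upright and enlarged, on the same side as the object.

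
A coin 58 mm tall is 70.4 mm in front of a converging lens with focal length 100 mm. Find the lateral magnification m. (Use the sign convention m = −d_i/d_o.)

1/d_i = 1/f − 1/d_o = 1/(100.0) − 1/(70.4) = -0.004205, so d_i = -237.8 mm.
m = −d_i/d_o = −(-237.8)/(70.4) = +3.38.
The image is virtual, upright and enlarged, on the same side as the object.

m = +3.38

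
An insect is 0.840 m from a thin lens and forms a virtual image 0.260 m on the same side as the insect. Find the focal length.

f = -0.377 m (diverging)

Virtual image ⇒ d_i = −0.260 m.
1/f = 1/d_o + 1/d_i = 1/(0.840) + 1/(-0.260) = -2.656, so f = -0.377 m.
Since f is negative, the thin lens is diverging.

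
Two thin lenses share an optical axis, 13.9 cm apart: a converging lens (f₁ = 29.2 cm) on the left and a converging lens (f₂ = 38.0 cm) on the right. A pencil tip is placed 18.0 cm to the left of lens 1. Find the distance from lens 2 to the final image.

101 cm

Lens 1: 1/d_i1 = 1/f₁ − 1/d_o1 = 1/(29.2) − 1/(18.0) = -0.02131, so d_i1 = -46.93 cm.
The intermediate image is 46.93 cm to the left of lens 1 (virtual), which is 13.9 − (-46.93) = 60.83 cm to the left of lens 2, so d_o2 = +60.83 cm.
Lens 2: 1/d_i2 = 1/f₂ − 1/d_o2 = 1/(38.0) − 1/(60.83) = 0.009877, so d_i2 = 101 cm.
The final image is real, 101 cm to the right of lens 2 (overall magnification ≈ -4.3).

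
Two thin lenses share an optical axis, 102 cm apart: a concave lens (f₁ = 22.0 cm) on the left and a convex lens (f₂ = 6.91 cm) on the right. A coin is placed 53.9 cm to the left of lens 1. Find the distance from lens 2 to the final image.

Lens 1 is diverging, so f₁ = −22.0 cm.
Lens 1: 1/d_i1 = 1/f₁ − 1/d_o1 = 1/(-22.0) − 1/(53.9) = -0.06401, so d_i1 = -15.62 cm.
The intermediate image is 15.62 cm to the left of lens 1 (virtual), which is 102 − (-15.62) = 117.6 cm to the left of lens 2, so d_o2 = +117.6 cm.
Lens 2: 1/d_i2 = 1/f₂ − 1/d_o2 = 1/(6.91) − 1/(117.6) = 0.1362, so d_i2 = 7.34 cm.
The final image is real, 7.34 cm to the right of lens 2 (overall magnification ≈ -0.018).

7.34 cm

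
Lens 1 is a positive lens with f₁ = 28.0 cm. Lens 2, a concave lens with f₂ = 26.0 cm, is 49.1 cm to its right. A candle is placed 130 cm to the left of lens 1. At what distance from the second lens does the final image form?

8.85 cm

Lens 1: 1/d_i1 = 1/f₁ − 1/d_o1 = 1/(28.0) − 1/(130) = 0.02802, so d_i1 = 35.69 cm.
The intermediate image is 35.69 cm to the right of lens 1, which is 49.1 − (35.69) = 13.41 cm to the left of lens 2, so d_o2 = +13.41 cm.
Lens 2 is diverging, so f₂ = −26.0 cm.
Lens 2: 1/d_i2 = 1/f₂ − 1/d_o2 = 1/(-26.0) − 1/(13.41) = -0.1130, so d_i2 = -8.85 cm.
The final image is virtual, 8.85 cm to the left of lens 2 (overall magnification ≈ -0.18).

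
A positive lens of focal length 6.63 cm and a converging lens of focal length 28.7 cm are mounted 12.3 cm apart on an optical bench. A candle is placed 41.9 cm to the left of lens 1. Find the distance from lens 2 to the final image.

5.23 cm

Lens 1: 1/d_i1 = 1/f₁ − 1/d_o1 = 1/(6.63) − 1/(41.9) = 0.1270, so d_i1 = 7.876 cm.
The intermediate image is 7.876 cm to the right of lens 1, which is 12.3 − (7.876) = 4.424 cm to the left of lens 2, so d_o2 = +4.424 cm.
Lens 2: 1/d_i2 = 1/f₂ − 1/d_o2 = 1/(28.7) − 1/(4.424) = -0.1912, so d_i2 = -5.23 cm.
The final image is virtual, 5.23 cm to the left of lens 2 (overall magnification ≈ -0.22).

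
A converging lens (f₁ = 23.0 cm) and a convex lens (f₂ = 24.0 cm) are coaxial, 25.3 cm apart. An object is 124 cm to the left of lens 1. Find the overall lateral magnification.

m = -0.203

Lens 1: 1/d_i1 = 1/(23.0) − 1/(124) = 0.03541, so d_i1 = 28.24 cm; m₁ = −d_i1/d_o1 = -0.2277.
d_o2 = 25.3 − (28.24) = -2.940 cm (virtual object).
Lens 2: 1/d_i2 = 1/(24.0) − 1/(-2.940) = 0.3818, so d_i2 = 2.619 cm; m₂ = −d_i2/d_o2 = +0.8909.
m = m₁·m₂ = (-0.2277)(+0.8909) = -0.203.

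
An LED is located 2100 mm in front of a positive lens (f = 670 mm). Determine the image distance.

Thin-lens equation: 1/s_i = 1/f − 1/s_o = 1/(670.0) − 1/(2100) = 0.001493 − 0.0004762 = 0.001016, so s_i = 984 mm.
The image is real, inverted and reduced, on the far side of the lens.

984 mm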